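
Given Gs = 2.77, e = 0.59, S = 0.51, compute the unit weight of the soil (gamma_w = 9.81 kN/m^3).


Using gamma = gamma_w * (Gs + S*e) / (1 + e)
Numerator: Gs + S*e = 2.77 + 0.51*0.59 = 3.0709
Denominator: 1 + e = 1 + 0.59 = 1.59
gamma = 9.81 * 3.0709 / 1.59
gamma = 18.947 kN/m^3


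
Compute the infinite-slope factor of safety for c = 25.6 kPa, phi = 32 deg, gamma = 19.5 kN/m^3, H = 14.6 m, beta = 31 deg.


Using Fs = c / (gamma*H*sin(beta)*cos(beta)) + tan(phi)/tan(beta)
Cohesion contribution = 25.6 / (19.5*14.6*sin(31)*cos(31))
Cohesion contribution = 0.20368
Friction contribution = tan(32)/tan(31) = 1.03996
Fs = 0.20368 + 1.03996
Fs = 1.244


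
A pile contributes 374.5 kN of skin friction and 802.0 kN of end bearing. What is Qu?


Using Qu = Qf + Qb
Qu = 374.5 + 802.0
Qu = 1176.5 kN


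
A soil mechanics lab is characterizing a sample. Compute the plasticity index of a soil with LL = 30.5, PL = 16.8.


Result: 13.7

Derivation:
Using PI = LL - PL
PI = 30.5 - 16.8
PI = 13.7


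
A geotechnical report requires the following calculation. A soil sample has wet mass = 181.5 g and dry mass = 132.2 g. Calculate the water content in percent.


Using w = (m_wet - m_dry) / m_dry * 100
m_wet - m_dry = 181.5 - 132.2 = 49.3 g
w = 49.3 / 132.2 * 100
w = 37.29 %


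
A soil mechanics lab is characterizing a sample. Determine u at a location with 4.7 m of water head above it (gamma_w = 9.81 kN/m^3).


Using u = gamma_w * h_w
u = 9.81 * 4.7
u = 46.11 kPa


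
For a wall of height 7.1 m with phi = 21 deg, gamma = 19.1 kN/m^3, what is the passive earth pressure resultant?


Compute passive earth pressure coefficient:
Kp = tan^2(45 + phi/2) = tan^2(55.5) = 2.117051
Compute passive force:
Pp = 0.5 * Kp * gamma * H^2
Pp = 0.5 * 2.117051 * 19.1 * 7.1^2
Pp = 1019.18 kN/m


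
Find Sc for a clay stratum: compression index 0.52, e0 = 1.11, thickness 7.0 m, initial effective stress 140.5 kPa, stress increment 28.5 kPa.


Result: 0.1384 m

Derivation:
Using Sc = Cc * H / (1 + e0) * log10((sigma0 + delta_sigma) / sigma0)
Stress ratio = (140.5 + 28.5) / 140.5 = 1.20285
log10(1.20285) = 0.0802104
Cc * H / (1 + e0) = 0.52 * 7.0 / (1 + 1.11) = 1.72512
Sc = 1.72512 * 0.0802104
Sc = 0.1384 m


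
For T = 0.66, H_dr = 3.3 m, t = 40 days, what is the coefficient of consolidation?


Using cv = T * H_dr^2 / t
H_dr^2 = 3.3^2 = 10.89
cv = 0.66 * 10.89 / 40
cv = 0.17969 m^2/day


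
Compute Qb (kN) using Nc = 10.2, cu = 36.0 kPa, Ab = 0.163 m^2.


Result: 59.85 kN

Derivation:
Using Qb = Nc * cu * Ab
Qb = 10.2 * 36.0 * 0.163
Qb = 59.85 kN


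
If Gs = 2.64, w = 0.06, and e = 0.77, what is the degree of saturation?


Result: 0.2057

Derivation:
Using S = Gs * w / e
S = 2.64 * 0.06 / 0.77
S = 0.2057


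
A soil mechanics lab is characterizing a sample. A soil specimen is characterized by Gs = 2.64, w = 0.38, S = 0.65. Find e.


Using the relation e = Gs * w / S
e = 2.64 * 0.38 / 0.65
e = 1.5434


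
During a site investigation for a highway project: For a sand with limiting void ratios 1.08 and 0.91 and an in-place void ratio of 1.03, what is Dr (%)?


Using Dr = (e_max - e) / (e_max - e_min) * 100
e_max - e = 1.08 - 1.03 = 0.05
e_max - e_min = 1.08 - 0.91 = 0.17
Dr = 0.05 / 0.17 * 100
Dr = 29.41 %


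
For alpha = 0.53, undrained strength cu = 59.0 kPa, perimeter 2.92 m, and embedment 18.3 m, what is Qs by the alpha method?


Using Qs = alpha * cu * perimeter * L
Qs = 0.53 * 59.0 * 2.92 * 18.3
Qs = 1670.94 kN


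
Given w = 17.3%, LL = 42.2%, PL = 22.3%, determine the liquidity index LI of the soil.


First compute the plasticity index:
PI = LL - PL = 42.2 - 22.3 = 19.9
Then compute the liquidity index:
LI = (w - PL) / PI
LI = (17.3 - 22.3) / 19.9
LI = -0.251


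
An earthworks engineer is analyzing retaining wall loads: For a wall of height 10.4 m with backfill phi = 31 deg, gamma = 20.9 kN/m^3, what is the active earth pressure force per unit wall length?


Compute active earth pressure coefficient:
Ka = tan^2(45 - phi/2) = tan^2(29.5) = 0.320099
Compute active force:
Pa = 0.5 * Ka * gamma * H^2
Pa = 0.5 * 0.320099 * 20.9 * 10.4^2
Pa = 361.8 kN/m


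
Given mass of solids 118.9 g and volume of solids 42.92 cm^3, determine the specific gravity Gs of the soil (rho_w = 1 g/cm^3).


Using Gs = m_s / (V_s * rho_w)
Since rho_w = 1 g/cm^3:
Gs = 118.9 / 42.92
Gs = 2.77


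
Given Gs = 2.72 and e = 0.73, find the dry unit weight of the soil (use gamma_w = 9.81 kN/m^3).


Result: 15.424 kN/m^3

Derivation:
Using gamma_d = Gs * gamma_w / (1 + e)
gamma_d = 2.72 * 9.81 / (1 + 0.73)
gamma_d = 2.72 * 9.81 / 1.73
gamma_d = 15.424 kN/m^3


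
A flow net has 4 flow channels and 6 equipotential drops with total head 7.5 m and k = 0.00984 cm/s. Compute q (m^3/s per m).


Convert k to m/s for unit consistency with H:
k = 0.00984 cm/s = 0.00984 / 100 m/s = 9.84e-05 m/s
Using q = k * H * Nf / Nd
Nf / Nd = 4 / 6 = 0.6667
q = 9.84e-05 * 7.5 * 0.6667
q = 0.000492 m^3/s per m


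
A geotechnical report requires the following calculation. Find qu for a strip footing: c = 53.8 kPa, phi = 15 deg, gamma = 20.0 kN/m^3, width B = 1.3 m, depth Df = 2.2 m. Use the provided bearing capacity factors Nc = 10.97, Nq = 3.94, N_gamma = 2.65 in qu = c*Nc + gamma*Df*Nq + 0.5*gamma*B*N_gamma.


Result: 798.0 kPa

Derivation:
Compute qu = c*Nc + gamma*Df*Nq + 0.5*gamma*B*N_gamma
Term 1: 53.8 * 10.97 = 590.186
Term 2: 20.0 * 2.2 * 3.94 = 173.36
Term 3: 0.5 * 20.0 * 1.3 * 2.65 = 34.45
qu = 590.186 + 173.36 + 34.45
qu = 798.0 kPa


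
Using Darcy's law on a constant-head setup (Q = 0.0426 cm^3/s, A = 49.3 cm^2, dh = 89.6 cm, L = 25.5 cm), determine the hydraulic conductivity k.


Result: 0.000246 cm/s

Derivation:
Compute hydraulic gradient:
i = dh / L = 89.6 / 25.5 = 3.51373
Then apply Darcy's law:
k = Q / (A * i)
k = 0.0426 / (49.3 * 3.51373)
k = 0.0426 / 173.227
k = 0.000246 cm/s


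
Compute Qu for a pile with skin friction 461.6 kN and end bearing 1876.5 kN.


Using Qu = Qf + Qb
Qu = 461.6 + 1876.5
Qu = 2338.1 kN


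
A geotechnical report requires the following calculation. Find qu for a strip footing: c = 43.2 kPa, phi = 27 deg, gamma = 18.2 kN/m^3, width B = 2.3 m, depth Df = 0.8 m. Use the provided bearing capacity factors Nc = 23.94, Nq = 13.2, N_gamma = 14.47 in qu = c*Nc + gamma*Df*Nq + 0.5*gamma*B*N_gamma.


Compute qu = c*Nc + gamma*Df*Nq + 0.5*gamma*B*N_gamma
Term 1: 43.2 * 23.94 = 1034.208
Term 2: 18.2 * 0.8 * 13.2 = 192.192
Term 3: 0.5 * 18.2 * 2.3 * 14.47 = 302.8571
qu = 1034.208 + 192.192 + 302.8571
qu = 1529.26 kPa


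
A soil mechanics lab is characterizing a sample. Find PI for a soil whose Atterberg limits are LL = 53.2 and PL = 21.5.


Result: 31.7

Derivation:
Using PI = LL - PL
PI = 53.2 - 21.5
PI = 31.7


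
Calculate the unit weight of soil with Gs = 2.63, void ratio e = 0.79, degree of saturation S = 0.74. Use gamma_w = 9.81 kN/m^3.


Using gamma = gamma_w * (Gs + S*e) / (1 + e)
Numerator: Gs + S*e = 2.63 + 0.74*0.79 = 3.2146
Denominator: 1 + e = 1 + 0.79 = 1.79
gamma = 9.81 * 3.2146 / 1.79
gamma = 17.617 kN/m^3


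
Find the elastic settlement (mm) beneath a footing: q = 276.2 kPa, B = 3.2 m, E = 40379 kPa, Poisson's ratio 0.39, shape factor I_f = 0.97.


Using Se = q * B * (1 - nu^2) * I_f / E
1 - nu^2 = 1 - 0.39^2 = 0.8479
Se = 276.2 * 3.2 * 0.8479 * 0.97 / 40379
Se = 0.018003 m
Convert to mm: Se = 0.018003 * 1000 = 18.003 mm


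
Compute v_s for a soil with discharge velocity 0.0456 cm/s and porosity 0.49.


Result: 0.09306 cm/s

Derivation:
Using v_s = v_d / n
v_s = 0.0456 / 0.49
v_s = 0.09306 cm/s


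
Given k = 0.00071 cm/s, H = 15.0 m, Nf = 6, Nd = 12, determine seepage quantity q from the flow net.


Convert k to m/s for unit consistency with H:
k = 0.00071 cm/s = 0.00071 / 100 m/s = 7.1e-06 m/s
Using q = k * H * Nf / Nd
Nf / Nd = 6 / 12 = 0.5
q = 7.1e-06 * 15.0 * 0.5
q = 5.325e-05 m^3/s per m


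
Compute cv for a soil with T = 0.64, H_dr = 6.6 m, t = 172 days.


Using cv = T * H_dr^2 / t
H_dr^2 = 6.6^2 = 43.56
cv = 0.64 * 43.56 / 172
cv = 0.16208 m^2/day


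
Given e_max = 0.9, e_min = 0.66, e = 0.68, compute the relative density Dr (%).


Using Dr = (e_max - e) / (e_max - e_min) * 100
e_max - e = 0.9 - 0.68 = 0.22
e_max - e_min = 0.9 - 0.66 = 0.24
Dr = 0.22 / 0.24 * 100
Dr = 91.67 %


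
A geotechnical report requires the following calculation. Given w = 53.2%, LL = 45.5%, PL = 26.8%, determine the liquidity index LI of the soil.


First compute the plasticity index:
PI = LL - PL = 45.5 - 26.8 = 18.7
Then compute the liquidity index:
LI = (w - PL) / PI
LI = (53.2 - 26.8) / 18.7
LI = 1.412


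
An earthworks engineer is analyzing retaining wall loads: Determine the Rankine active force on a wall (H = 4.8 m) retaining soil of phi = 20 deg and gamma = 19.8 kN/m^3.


Compute active earth pressure coefficient:
Ka = tan^2(45 - phi/2) = tan^2(35.0) = 0.490291
Compute active force:
Pa = 0.5 * Ka * gamma * H^2
Pa = 0.5 * 0.490291 * 19.8 * 4.8^2
Pa = 111.83 kN/m


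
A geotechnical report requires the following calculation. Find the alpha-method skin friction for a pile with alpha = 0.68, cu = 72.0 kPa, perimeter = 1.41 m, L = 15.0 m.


Using Qs = alpha * cu * perimeter * L
Qs = 0.68 * 72.0 * 1.41 * 15.0
Qs = 1035.5 kN


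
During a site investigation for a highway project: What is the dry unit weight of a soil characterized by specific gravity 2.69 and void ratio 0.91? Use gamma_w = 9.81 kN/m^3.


Using gamma_d = Gs * gamma_w / (1 + e)
gamma_d = 2.69 * 9.81 / (1 + 0.91)
gamma_d = 2.69 * 9.81 / 1.91
gamma_d = 13.816 kN/m^3


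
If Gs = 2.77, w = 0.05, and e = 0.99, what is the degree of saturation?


Using S = Gs * w / e
S = 2.77 * 0.05 / 0.99
S = 0.1399


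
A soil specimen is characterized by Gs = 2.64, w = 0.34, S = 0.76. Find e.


Using the relation e = Gs * w / S
e = 2.64 * 0.34 / 0.76
e = 1.1811


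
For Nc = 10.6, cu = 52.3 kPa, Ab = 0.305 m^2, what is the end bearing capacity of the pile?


Using Qb = Nc * cu * Ab
Qb = 10.6 * 52.3 * 0.305
Qb = 169.09 kN


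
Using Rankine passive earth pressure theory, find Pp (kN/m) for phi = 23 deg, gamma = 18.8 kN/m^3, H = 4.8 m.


Compute passive earth pressure coefficient:
Kp = tan^2(45 + phi/2) = tan^2(56.5) = 2.282623
Compute passive force:
Pp = 0.5 * Kp * gamma * H^2
Pp = 0.5 * 2.282623 * 18.8 * 4.8^2
Pp = 494.36 kN/m


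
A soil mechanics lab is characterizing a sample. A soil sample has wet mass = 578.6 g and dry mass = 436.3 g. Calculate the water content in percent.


Using w = (m_wet - m_dry) / m_dry * 100
m_wet - m_dry = 578.6 - 436.3 = 142.3 g
w = 142.3 / 436.3 * 100
w = 32.62 %


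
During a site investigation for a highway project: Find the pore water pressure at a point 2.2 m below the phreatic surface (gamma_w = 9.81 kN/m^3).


Using u = gamma_w * h_w
u = 9.81 * 2.2
u = 21.58 kPa


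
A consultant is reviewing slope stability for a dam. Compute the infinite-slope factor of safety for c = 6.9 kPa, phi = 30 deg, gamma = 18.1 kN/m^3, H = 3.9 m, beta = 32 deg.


Using Fs = c / (gamma*H*sin(beta)*cos(beta)) + tan(phi)/tan(beta)
Cohesion contribution = 6.9 / (18.1*3.9*sin(32)*cos(32))
Cohesion contribution = 0.217508
Friction contribution = tan(30)/tan(32) = 0.923954
Fs = 0.217508 + 0.923954
Fs = 1.141


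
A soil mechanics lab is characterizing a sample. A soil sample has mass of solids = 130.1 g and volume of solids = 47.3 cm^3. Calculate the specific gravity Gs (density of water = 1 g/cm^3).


Result: 2.751

Derivation:
Using Gs = m_s / (V_s * rho_w)
Since rho_w = 1 g/cm^3:
Gs = 130.1 / 47.3
Gs = 2.751


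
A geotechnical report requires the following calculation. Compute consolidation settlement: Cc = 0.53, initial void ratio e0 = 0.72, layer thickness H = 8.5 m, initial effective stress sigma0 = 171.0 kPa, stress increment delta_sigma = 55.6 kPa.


Using Sc = Cc * H / (1 + e0) * log10((sigma0 + delta_sigma) / sigma0)
Stress ratio = (171.0 + 55.6) / 171.0 = 1.32515
log10(1.32515) = 0.122264
Cc * H / (1 + e0) = 0.53 * 8.5 / (1 + 0.72) = 2.61919
Sc = 2.61919 * 0.122264
Sc = 0.3202 m


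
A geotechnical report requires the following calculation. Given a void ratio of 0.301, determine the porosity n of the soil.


Result: 0.2314

Derivation:
Using the relation n = e / (1 + e)
n = 0.301 / (1 + 0.301)
n = 0.301 / 1.301
n = 0.2314


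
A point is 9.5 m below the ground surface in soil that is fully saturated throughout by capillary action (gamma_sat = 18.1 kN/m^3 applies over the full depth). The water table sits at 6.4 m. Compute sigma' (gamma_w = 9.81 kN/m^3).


Total stress = gamma_sat * depth
sigma = 18.1 * 9.5 = 171.95 kPa
Pore water pressure u = gamma_w * (depth - d_wt)
u = 9.81 * (9.5 - 6.4) = 30.411 kPa
Effective stress = sigma - u
sigma' = 171.95 - 30.411 = 141.54 kPa


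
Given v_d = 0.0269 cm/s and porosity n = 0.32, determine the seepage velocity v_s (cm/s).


Using v_s = v_d / n
v_s = 0.0269 / 0.32
v_s = 0.08406 cm/s


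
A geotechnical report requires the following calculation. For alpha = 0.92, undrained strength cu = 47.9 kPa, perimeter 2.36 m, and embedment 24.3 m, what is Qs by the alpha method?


Using Qs = alpha * cu * perimeter * L
Qs = 0.92 * 47.9 * 2.36 * 24.3
Qs = 2527.21 kN


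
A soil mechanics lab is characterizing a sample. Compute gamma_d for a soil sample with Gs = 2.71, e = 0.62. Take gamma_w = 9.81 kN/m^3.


Result: 16.411 kN/m^3

Derivation:
Using gamma_d = Gs * gamma_w / (1 + e)
gamma_d = 2.71 * 9.81 / (1 + 0.62)
gamma_d = 2.71 * 9.81 / 1.62
gamma_d = 16.411 kN/m^3


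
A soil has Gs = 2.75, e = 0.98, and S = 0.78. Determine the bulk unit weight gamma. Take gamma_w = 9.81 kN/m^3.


Using gamma = gamma_w * (Gs + S*e) / (1 + e)
Numerator: Gs + S*e = 2.75 + 0.78*0.98 = 3.5144
Denominator: 1 + e = 1 + 0.98 = 1.98
gamma = 9.81 * 3.5144 / 1.98
gamma = 17.412 kN/m^3


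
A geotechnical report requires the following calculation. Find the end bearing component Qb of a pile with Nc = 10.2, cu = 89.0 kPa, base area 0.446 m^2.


Using Qb = Nc * cu * Ab
Qb = 10.2 * 89.0 * 0.446
Qb = 404.88 kN


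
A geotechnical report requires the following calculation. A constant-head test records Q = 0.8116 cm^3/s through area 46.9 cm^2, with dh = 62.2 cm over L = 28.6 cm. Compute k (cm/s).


Compute hydraulic gradient:
i = dh / L = 62.2 / 28.6 = 2.17483
Then apply Darcy's law:
k = Q / (A * i)
k = 0.8116 / (46.9 * 2.17483)
k = 0.8116 / 101.999
k = 0.007957 cm/s


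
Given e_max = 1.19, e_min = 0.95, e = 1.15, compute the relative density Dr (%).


Using Dr = (e_max - e) / (e_max - e_min) * 100
e_max - e = 1.19 - 1.15 = 0.04
e_max - e_min = 1.19 - 0.95 = 0.24
Dr = 0.04 / 0.24 * 100
Dr = 16.67 %


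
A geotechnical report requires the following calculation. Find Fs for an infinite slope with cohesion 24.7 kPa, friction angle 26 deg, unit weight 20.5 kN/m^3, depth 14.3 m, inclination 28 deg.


Using Fs = c / (gamma*H*sin(beta)*cos(beta)) + tan(phi)/tan(beta)
Cohesion contribution = 24.7 / (20.5*14.3*sin(28)*cos(28))
Cohesion contribution = 0.203265
Friction contribution = tan(26)/tan(28) = 0.917292
Fs = 0.203265 + 0.917292
Fs = 1.121


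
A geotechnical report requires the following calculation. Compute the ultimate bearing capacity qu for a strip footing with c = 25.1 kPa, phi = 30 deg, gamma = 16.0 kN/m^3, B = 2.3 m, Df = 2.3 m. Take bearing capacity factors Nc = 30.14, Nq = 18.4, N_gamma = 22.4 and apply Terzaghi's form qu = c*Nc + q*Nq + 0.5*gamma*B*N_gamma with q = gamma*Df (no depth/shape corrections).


Compute qu = c*Nc + gamma*Df*Nq + 0.5*gamma*B*N_gamma
Term 1: 25.1 * 30.14 = 756.514
Term 2: 16.0 * 2.3 * 18.4 = 677.12
Term 3: 0.5 * 16.0 * 2.3 * 22.4 = 412.16
qu = 756.514 + 677.12 + 412.16
qu = 1845.79 kPa


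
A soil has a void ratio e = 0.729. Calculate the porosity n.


Using the relation n = e / (1 + e)
n = 0.729 / (1 + 0.729)
n = 0.729 / 1.729
n = 0.4216


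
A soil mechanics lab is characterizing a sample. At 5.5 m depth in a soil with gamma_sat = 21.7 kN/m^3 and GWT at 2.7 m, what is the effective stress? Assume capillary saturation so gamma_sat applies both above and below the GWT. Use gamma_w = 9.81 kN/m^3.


Result: 91.88 kPa

Derivation:
Total stress = gamma_sat * depth
sigma = 21.7 * 5.5 = 119.35 kPa
Pore water pressure u = gamma_w * (depth - d_wt)
u = 9.81 * (5.5 - 2.7) = 27.468 kPa
Effective stress = sigma - u
sigma' = 119.35 - 27.468 = 91.88 kPa


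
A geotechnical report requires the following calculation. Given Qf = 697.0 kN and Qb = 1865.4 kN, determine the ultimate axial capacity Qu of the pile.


Result: 2562.4 kN

Derivation:
Using Qu = Qf + Qb
Qu = 697.0 + 1865.4
Qu = 2562.4 kN


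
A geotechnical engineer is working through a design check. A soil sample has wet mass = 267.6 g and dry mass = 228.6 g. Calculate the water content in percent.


Using w = (m_wet - m_dry) / m_dry * 100
m_wet - m_dry = 267.6 - 228.6 = 39.0 g
w = 39.0 / 228.6 * 100
w = 17.06 %


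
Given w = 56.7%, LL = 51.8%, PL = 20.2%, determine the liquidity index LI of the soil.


Result: 1.155

Derivation:
First compute the plasticity index:
PI = LL - PL = 51.8 - 20.2 = 31.6
Then compute the liquidity index:
LI = (w - PL) / PI
LI = (56.7 - 20.2) / 31.6
LI = 1.155


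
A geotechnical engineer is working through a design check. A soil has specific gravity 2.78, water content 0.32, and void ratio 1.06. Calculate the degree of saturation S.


Using S = Gs * w / e
S = 2.78 * 0.32 / 1.06
S = 0.8392


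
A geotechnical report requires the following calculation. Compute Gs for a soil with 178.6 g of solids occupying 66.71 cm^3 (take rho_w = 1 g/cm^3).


Result: 2.677

Derivation:
Using Gs = m_s / (V_s * rho_w)
Since rho_w = 1 g/cm^3:
Gs = 178.6 / 66.71
Gs = 2.677


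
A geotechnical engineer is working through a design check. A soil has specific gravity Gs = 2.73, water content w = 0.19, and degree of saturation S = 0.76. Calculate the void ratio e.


Using the relation e = Gs * w / S
e = 2.73 * 0.19 / 0.76
e = 0.6825


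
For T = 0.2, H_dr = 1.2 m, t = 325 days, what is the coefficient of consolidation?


Using cv = T * H_dr^2 / t
H_dr^2 = 1.2^2 = 1.44
cv = 0.2 * 1.44 / 325
cv = 0.00089 m^2/day


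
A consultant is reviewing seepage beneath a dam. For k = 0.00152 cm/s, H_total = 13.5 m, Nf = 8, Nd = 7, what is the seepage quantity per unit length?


Convert k to m/s for unit consistency with H:
k = 0.00152 cm/s = 0.00152 / 100 m/s = 1.52e-05 m/s
Using q = k * H * Nf / Nd
Nf / Nd = 8 / 7 = 1.1429
q = 1.52e-05 * 13.5 * 1.1429
q = 0.0002345 m^3/s per m


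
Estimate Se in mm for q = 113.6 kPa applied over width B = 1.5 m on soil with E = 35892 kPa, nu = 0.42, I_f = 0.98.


Using Se = q * B * (1 - nu^2) * I_f / E
1 - nu^2 = 1 - 0.42^2 = 0.8236
Se = 113.6 * 1.5 * 0.8236 * 0.98 / 35892
Se = 0.003832 m
Convert to mm: Se = 0.003832 * 1000 = 3.832 mm


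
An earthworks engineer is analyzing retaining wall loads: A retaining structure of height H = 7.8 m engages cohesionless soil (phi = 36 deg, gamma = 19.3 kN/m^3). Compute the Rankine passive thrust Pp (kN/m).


Result: 2261.44 kN/m

Derivation:
Compute passive earth pressure coefficient:
Kp = tan^2(45 + phi/2) = tan^2(63.0) = 3.85184
Compute passive force:
Pp = 0.5 * Kp * gamma * H^2
Pp = 0.5 * 3.85184 * 19.3 * 7.8^2
Pp = 2261.44 kN/m


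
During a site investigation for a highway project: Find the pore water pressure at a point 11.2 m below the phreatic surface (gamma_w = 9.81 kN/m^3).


Using u = gamma_w * h_w
u = 9.81 * 11.2
u = 109.87 kPa


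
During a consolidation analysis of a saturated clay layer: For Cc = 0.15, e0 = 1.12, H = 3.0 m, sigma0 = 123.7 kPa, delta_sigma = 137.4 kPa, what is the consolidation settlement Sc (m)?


Result: 0.0689 m

Derivation:
Using Sc = Cc * H / (1 + e0) * log10((sigma0 + delta_sigma) / sigma0)
Stress ratio = (123.7 + 137.4) / 123.7 = 2.11075
log10(2.11075) = 0.324437
Cc * H / (1 + e0) = 0.15 * 3.0 / (1 + 1.12) = 0.212264
Sc = 0.212264 * 0.324437
Sc = 0.0689 m


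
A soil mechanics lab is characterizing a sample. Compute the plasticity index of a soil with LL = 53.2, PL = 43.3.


Using PI = LL - PL
PI = 53.2 - 43.3
PI = 9.9


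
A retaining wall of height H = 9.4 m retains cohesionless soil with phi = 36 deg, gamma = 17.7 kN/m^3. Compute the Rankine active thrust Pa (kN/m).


Compute active earth pressure coefficient:
Ka = tan^2(45 - phi/2) = tan^2(27.0) = 0.259616
Compute active force:
Pa = 0.5 * Ka * gamma * H^2
Pa = 0.5 * 0.259616 * 17.7 * 9.4^2
Pa = 203.02 kN/m


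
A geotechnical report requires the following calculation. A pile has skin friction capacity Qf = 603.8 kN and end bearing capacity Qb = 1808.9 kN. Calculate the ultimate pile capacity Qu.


Result: 2412.7 kN

Derivation:
Using Qu = Qf + Qb
Qu = 603.8 + 1808.9
Qu = 2412.7 kN


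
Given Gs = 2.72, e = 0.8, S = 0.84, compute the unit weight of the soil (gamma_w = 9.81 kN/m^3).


Result: 18.486 kN/m^3

Derivation:
Using gamma = gamma_w * (Gs + S*e) / (1 + e)
Numerator: Gs + S*e = 2.72 + 0.84*0.8 = 3.392
Denominator: 1 + e = 1 + 0.8 = 1.8
gamma = 9.81 * 3.392 / 1.8
gamma = 18.486 kN/m^3


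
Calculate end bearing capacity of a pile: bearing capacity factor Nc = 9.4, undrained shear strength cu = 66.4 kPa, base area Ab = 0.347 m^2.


Using Qb = Nc * cu * Ab
Qb = 9.4 * 66.4 * 0.347
Qb = 216.58 kN


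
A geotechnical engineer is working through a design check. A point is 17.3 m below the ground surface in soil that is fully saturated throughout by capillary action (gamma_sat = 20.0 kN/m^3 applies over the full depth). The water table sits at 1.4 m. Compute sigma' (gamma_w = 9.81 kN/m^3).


Total stress = gamma_sat * depth
sigma = 20.0 * 17.3 = 346.0 kPa
Pore water pressure u = gamma_w * (depth - d_wt)
u = 9.81 * (17.3 - 1.4) = 155.979 kPa
Effective stress = sigma - u
sigma' = 346.0 - 155.979 = 190.02 kPa


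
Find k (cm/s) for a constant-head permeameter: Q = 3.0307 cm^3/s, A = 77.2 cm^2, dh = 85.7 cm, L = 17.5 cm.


Compute hydraulic gradient:
i = dh / L = 85.7 / 17.5 = 4.89714
Then apply Darcy's law:
k = Q / (A * i)
k = 3.0307 / (77.2 * 4.89714)
k = 3.0307 / 378.059
k = 0.008016 cm/s


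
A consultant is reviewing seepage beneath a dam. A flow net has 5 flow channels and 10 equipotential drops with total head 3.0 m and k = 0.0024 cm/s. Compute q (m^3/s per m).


Convert k to m/s for unit consistency with H:
k = 0.0024 cm/s = 0.0024 / 100 m/s = 2.4e-05 m/s
Using q = k * H * Nf / Nd
Nf / Nd = 5 / 10 = 0.5
q = 2.4e-05 * 3.0 * 0.5
q = 3.6e-05 m^3/s per m


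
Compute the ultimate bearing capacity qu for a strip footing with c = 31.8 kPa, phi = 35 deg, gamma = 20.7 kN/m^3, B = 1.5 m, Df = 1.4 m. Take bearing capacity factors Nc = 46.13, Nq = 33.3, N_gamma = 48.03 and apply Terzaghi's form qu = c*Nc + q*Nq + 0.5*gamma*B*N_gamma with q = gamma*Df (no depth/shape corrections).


Result: 3177.63 kPa

Derivation:
Compute qu = c*Nc + gamma*Df*Nq + 0.5*gamma*B*N_gamma
Term 1: 31.8 * 46.13 = 1466.934
Term 2: 20.7 * 1.4 * 33.3 = 965.034
Term 3: 0.5 * 20.7 * 1.5 * 48.03 = 745.66575
qu = 1466.934 + 965.034 + 745.66575
qu = 3177.63 kPa


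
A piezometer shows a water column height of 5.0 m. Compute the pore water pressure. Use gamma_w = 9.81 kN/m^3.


Result: 49.05 kPa

Derivation:
Using u = gamma_w * h_w
u = 9.81 * 5.0
u = 49.05 kPa


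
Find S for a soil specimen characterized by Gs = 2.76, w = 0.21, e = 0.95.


Result: 0.6101

Derivation:
Using S = Gs * w / e
S = 2.76 * 0.21 / 0.95
S = 0.6101


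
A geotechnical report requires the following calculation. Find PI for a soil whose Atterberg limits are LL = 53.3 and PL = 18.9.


Result: 34.4

Derivation:
Using PI = LL - PL
PI = 53.3 - 18.9
PI = 34.4


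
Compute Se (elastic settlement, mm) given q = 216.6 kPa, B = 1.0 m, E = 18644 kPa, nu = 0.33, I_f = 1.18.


Using Se = q * B * (1 - nu^2) * I_f / E
1 - nu^2 = 1 - 0.33^2 = 0.8911
Se = 216.6 * 1.0 * 0.8911 * 1.18 / 18644
Se = 0.012216 m
Convert to mm: Se = 0.012216 * 1000 = 12.216 mm


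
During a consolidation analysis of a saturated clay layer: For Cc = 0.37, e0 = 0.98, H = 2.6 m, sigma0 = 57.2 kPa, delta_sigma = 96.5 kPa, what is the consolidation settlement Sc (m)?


Result: 0.2086 m

Derivation:
Using Sc = Cc * H / (1 + e0) * log10((sigma0 + delta_sigma) / sigma0)
Stress ratio = (57.2 + 96.5) / 57.2 = 2.68706
log10(2.68706) = 0.429278
Cc * H / (1 + e0) = 0.37 * 2.6 / (1 + 0.98) = 0.485859
Sc = 0.485859 * 0.429278
Sc = 0.2086 m


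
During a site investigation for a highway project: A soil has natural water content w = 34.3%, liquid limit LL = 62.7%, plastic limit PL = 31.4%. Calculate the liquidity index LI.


Result: 0.093

Derivation:
First compute the plasticity index:
PI = LL - PL = 62.7 - 31.4 = 31.3
Then compute the liquidity index:
LI = (w - PL) / PI
LI = (34.3 - 31.4) / 31.3
LI = 0.093


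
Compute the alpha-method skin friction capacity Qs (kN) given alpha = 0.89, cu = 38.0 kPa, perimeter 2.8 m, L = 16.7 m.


Result: 1581.42 kN

Derivation:
Using Qs = alpha * cu * perimeter * L
Qs = 0.89 * 38.0 * 2.8 * 16.7
Qs = 1581.42 kN


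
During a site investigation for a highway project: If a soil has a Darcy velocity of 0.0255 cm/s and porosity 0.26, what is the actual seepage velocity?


Result: 0.09808 cm/s

Derivation:
Using v_s = v_d / n
v_s = 0.0255 / 0.26
v_s = 0.09808 cm/s


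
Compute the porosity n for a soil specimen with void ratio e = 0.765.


Using the relation n = e / (1 + e)
n = 0.765 / (1 + 0.765)
n = 0.765 / 1.765
n = 0.4334


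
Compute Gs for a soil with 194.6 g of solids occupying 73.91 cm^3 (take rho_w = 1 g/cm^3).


Using Gs = m_s / (V_s * rho_w)
Since rho_w = 1 g/cm^3:
Gs = 194.6 / 73.91
Gs = 2.633


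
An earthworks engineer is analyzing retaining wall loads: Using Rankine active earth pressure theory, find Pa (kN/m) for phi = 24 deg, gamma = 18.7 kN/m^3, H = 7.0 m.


Compute active earth pressure coefficient:
Ka = tan^2(45 - phi/2) = tan^2(33.0) = 0.42173
Compute active force:
Pa = 0.5 * Ka * gamma * H^2
Pa = 0.5 * 0.42173 * 18.7 * 7.0^2
Pa = 193.22 kN/m


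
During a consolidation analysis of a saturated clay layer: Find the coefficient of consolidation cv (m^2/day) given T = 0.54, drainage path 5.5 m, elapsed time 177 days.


Result: 0.09229 m^2/day

Derivation:
Using cv = T * H_dr^2 / t
H_dr^2 = 5.5^2 = 30.25
cv = 0.54 * 30.25 / 177
cv = 0.09229 m^2/day


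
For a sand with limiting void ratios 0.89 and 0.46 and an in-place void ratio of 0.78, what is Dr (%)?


Using Dr = (e_max - e) / (e_max - e_min) * 100
e_max - e = 0.89 - 0.78 = 0.11
e_max - e_min = 0.89 - 0.46 = 0.43
Dr = 0.11 / 0.43 * 100
Dr = 25.58 %


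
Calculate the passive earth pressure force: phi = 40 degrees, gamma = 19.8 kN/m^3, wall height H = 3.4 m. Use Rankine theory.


Result: 526.32 kN/m

Derivation:
Compute passive earth pressure coefficient:
Kp = tan^2(45 + phi/2) = tan^2(65.0) = 4.59891
Compute passive force:
Pp = 0.5 * Kp * gamma * H^2
Pp = 0.5 * 4.59891 * 19.8 * 3.4^2
Pp = 526.32 kN/m


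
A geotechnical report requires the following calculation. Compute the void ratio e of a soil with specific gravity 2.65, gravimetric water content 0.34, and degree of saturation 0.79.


Result: 1.1405

Derivation:
Using the relation e = Gs * w / S
e = 2.65 * 0.34 / 0.79
e = 1.1405


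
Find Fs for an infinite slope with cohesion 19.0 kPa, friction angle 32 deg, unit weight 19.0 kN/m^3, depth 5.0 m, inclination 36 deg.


Result: 1.281

Derivation:
Using Fs = c / (gamma*H*sin(beta)*cos(beta)) + tan(phi)/tan(beta)
Cohesion contribution = 19.0 / (19.0*5.0*sin(36)*cos(36))
Cohesion contribution = 0.420585
Friction contribution = tan(32)/tan(36) = 0.860059
Fs = 0.420585 + 0.860059
Fs = 1.281


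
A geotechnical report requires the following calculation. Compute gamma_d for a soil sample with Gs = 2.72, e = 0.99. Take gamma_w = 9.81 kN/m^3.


Using gamma_d = Gs * gamma_w / (1 + e)
gamma_d = 2.72 * 9.81 / (1 + 0.99)
gamma_d = 2.72 * 9.81 / 1.99
gamma_d = 13.409 kN/m^3


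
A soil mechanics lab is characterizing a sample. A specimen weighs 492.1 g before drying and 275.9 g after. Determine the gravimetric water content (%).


Using w = (m_wet - m_dry) / m_dry * 100
m_wet - m_dry = 492.1 - 275.9 = 216.2 g
w = 216.2 / 275.9 * 100
w = 78.36 %


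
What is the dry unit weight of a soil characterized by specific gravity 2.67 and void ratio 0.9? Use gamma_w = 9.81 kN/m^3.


Result: 13.786 kN/m^3

Derivation:
Using gamma_d = Gs * gamma_w / (1 + e)
gamma_d = 2.67 * 9.81 / (1 + 0.9)
gamma_d = 2.67 * 9.81 / 1.9
gamma_d = 13.786 kN/m^3


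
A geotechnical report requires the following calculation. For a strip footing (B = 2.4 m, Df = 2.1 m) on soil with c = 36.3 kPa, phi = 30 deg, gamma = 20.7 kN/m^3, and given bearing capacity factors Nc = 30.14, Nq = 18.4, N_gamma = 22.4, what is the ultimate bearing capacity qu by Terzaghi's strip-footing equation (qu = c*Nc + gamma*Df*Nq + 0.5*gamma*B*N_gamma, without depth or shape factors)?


Compute qu = c*Nc + gamma*Df*Nq + 0.5*gamma*B*N_gamma
Term 1: 36.3 * 30.14 = 1094.082
Term 2: 20.7 * 2.1 * 18.4 = 799.848
Term 3: 0.5 * 20.7 * 2.4 * 22.4 = 556.416
qu = 1094.082 + 799.848 + 556.416
qu = 2450.35 kPa


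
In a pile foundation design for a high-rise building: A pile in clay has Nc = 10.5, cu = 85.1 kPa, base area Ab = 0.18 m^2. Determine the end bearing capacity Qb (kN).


Result: 160.84 kN

Derivation:
Using Qb = Nc * cu * Ab
Qb = 10.5 * 85.1 * 0.18
Qb = 160.84 kN


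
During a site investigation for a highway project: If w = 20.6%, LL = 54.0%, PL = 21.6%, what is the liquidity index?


First compute the plasticity index:
PI = LL - PL = 54.0 - 21.6 = 32.4
Then compute the liquidity index:
LI = (w - PL) / PI
LI = (20.6 - 21.6) / 32.4
LI = -0.031


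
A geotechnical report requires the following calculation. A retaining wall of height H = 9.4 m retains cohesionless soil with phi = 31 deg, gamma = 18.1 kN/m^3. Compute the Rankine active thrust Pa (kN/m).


Result: 255.97 kN/m

Derivation:
Compute active earth pressure coefficient:
Ka = tan^2(45 - phi/2) = tan^2(29.5) = 0.320099
Compute active force:
Pa = 0.5 * Ka * gamma * H^2
Pa = 0.5 * 0.320099 * 18.1 * 9.4^2
Pa = 255.97 kN/m


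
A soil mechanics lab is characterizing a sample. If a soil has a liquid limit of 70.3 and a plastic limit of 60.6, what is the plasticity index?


Using PI = LL - PL
PI = 70.3 - 60.6
PI = 9.7


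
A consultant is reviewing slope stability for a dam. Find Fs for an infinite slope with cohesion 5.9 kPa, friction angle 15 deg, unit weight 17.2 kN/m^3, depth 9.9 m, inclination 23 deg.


Using Fs = c / (gamma*H*sin(beta)*cos(beta)) + tan(phi)/tan(beta)
Cohesion contribution = 5.9 / (17.2*9.9*sin(23)*cos(23))
Cohesion contribution = 0.096335
Friction contribution = tan(15)/tan(23) = 0.631249
Fs = 0.096335 + 0.631249
Fs = 0.728


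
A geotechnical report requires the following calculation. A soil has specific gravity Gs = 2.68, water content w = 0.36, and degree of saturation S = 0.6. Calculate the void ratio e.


Using the relation e = Gs * w / S
e = 2.68 * 0.36 / 0.6
e = 1.608


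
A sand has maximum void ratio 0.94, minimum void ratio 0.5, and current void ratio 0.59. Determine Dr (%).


Using Dr = (e_max - e) / (e_max - e_min) * 100
e_max - e = 0.94 - 0.59 = 0.35
e_max - e_min = 0.94 - 0.5 = 0.44
Dr = 0.35 / 0.44 * 100
Dr = 79.55 %


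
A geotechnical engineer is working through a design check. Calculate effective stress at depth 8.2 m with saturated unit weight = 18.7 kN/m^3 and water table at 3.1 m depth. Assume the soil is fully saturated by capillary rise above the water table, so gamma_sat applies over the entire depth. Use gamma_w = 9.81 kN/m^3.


Total stress = gamma_sat * depth
sigma = 18.7 * 8.2 = 153.34 kPa
Pore water pressure u = gamma_w * (depth - d_wt)
u = 9.81 * (8.2 - 3.1) = 50.031 kPa
Effective stress = sigma - u
sigma' = 153.34 - 50.031 = 103.31 kPa


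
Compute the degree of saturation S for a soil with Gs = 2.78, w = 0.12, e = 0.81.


Result: 0.4119

Derivation:
Using S = Gs * w / e
S = 2.78 * 0.12 / 0.81
S = 0.4119


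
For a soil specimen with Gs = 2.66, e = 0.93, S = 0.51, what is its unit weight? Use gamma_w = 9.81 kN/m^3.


Using gamma = gamma_w * (Gs + S*e) / (1 + e)
Numerator: Gs + S*e = 2.66 + 0.51*0.93 = 3.1343
Denominator: 1 + e = 1 + 0.93 = 1.93
gamma = 9.81 * 3.1343 / 1.93
gamma = 15.931 kN/m^3


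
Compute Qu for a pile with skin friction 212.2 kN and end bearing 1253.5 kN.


Result: 1465.7 kN

Derivation:
Using Qu = Qf + Qb
Qu = 212.2 + 1253.5
Qu = 1465.7 kN


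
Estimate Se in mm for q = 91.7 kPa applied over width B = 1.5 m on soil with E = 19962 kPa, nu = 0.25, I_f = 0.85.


Using Se = q * B * (1 - nu^2) * I_f / E
1 - nu^2 = 1 - 0.25^2 = 0.9375
Se = 91.7 * 1.5 * 0.9375 * 0.85 / 19962
Se = 0.005491 m
Convert to mm: Se = 0.005491 * 1000 = 5.491 mm


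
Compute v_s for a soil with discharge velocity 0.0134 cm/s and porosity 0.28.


Result: 0.04786 cm/s

Derivation:
Using v_s = v_d / n
v_s = 0.0134 / 0.28
v_s = 0.04786 cm/s


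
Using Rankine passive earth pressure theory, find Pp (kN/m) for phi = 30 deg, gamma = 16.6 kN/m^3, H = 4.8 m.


Compute passive earth pressure coefficient:
Kp = tan^2(45 + phi/2) = tan^2(60.0) = 3
Compute passive force:
Pp = 0.5 * Kp * gamma * H^2
Pp = 0.5 * 3 * 16.6 * 4.8^2
Pp = 573.7 kN/m


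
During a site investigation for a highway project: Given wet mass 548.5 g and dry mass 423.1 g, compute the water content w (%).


Using w = (m_wet - m_dry) / m_dry * 100
m_wet - m_dry = 548.5 - 423.1 = 125.4 g
w = 125.4 / 423.1 * 100
w = 29.64 %


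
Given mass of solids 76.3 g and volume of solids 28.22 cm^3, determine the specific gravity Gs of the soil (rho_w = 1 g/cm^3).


Using Gs = m_s / (V_s * rho_w)
Since rho_w = 1 g/cm^3:
Gs = 76.3 / 28.22
Gs = 2.704


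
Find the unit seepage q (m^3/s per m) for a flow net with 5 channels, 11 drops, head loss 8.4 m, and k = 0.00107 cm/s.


Convert k to m/s for unit consistency with H:
k = 0.00107 cm/s = 0.00107 / 100 m/s = 1.07e-05 m/s
Using q = k * H * Nf / Nd
Nf / Nd = 5 / 11 = 0.4545
q = 1.07e-05 * 8.4 * 0.4545
q = 4.085e-05 m^3/s per m


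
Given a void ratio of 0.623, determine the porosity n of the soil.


Using the relation n = e / (1 + e)
n = 0.623 / (1 + 0.623)
n = 0.623 / 1.623
n = 0.3839


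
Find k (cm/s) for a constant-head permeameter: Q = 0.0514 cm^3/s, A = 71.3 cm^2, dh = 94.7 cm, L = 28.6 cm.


Compute hydraulic gradient:
i = dh / L = 94.7 / 28.6 = 3.31119
Then apply Darcy's law:
k = Q / (A * i)
k = 0.0514 / (71.3 * 3.31119)
k = 0.0514 / 236.088
k = 0.000218 cm/s


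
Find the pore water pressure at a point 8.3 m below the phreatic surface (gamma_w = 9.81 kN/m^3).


Result: 81.42 kPa

Derivation:
Using u = gamma_w * h_w
u = 9.81 * 8.3
u = 81.42 kPa


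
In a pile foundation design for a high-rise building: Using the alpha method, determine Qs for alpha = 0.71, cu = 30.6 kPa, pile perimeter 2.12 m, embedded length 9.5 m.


Using Qs = alpha * cu * perimeter * L
Qs = 0.71 * 30.6 * 2.12 * 9.5
Qs = 437.56 kN


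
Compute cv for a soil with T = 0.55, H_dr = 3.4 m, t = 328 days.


Result: 0.01938 m^2/day

Derivation:
Using cv = T * H_dr^2 / t
H_dr^2 = 3.4^2 = 11.56
cv = 0.55 * 11.56 / 328
cv = 0.01938 m^2/day


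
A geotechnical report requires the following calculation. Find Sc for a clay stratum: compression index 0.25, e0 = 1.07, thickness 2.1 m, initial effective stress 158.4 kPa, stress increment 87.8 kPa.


Using Sc = Cc * H / (1 + e0) * log10((sigma0 + delta_sigma) / sigma0)
Stress ratio = (158.4 + 87.8) / 158.4 = 1.55429
log10(1.55429) = 0.191533
Cc * H / (1 + e0) = 0.25 * 2.1 / (1 + 1.07) = 0.253623
Sc = 0.253623 * 0.191533
Sc = 0.0486 m


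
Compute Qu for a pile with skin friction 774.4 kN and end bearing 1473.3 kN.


Using Qu = Qf + Qb
Qu = 774.4 + 1473.3
Qu = 2247.7 kN


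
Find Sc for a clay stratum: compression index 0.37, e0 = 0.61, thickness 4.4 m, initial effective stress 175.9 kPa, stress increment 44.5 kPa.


Using Sc = Cc * H / (1 + e0) * log10((sigma0 + delta_sigma) / sigma0)
Stress ratio = (175.9 + 44.5) / 175.9 = 1.25298
log10(1.25298) = 0.0979458
Cc * H / (1 + e0) = 0.37 * 4.4 / (1 + 0.61) = 1.01118
Sc = 1.01118 * 0.0979458
Sc = 0.099 m


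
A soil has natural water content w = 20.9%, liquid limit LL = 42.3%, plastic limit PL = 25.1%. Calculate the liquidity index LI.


First compute the plasticity index:
PI = LL - PL = 42.3 - 25.1 = 17.2
Then compute the liquidity index:
LI = (w - PL) / PI
LI = (20.9 - 25.1) / 17.2
LI = -0.244


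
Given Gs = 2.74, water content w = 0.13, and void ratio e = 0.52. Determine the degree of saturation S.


Using S = Gs * w / e
S = 2.74 * 0.13 / 0.52
S = 0.685


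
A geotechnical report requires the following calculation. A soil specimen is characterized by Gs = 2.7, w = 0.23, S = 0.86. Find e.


Using the relation e = Gs * w / S
e = 2.7 * 0.23 / 0.86
e = 0.7221


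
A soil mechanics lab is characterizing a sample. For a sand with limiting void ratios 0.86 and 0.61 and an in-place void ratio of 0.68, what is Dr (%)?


Using Dr = (e_max - e) / (e_max - e_min) * 100
e_max - e = 0.86 - 0.68 = 0.18
e_max - e_min = 0.86 - 0.61 = 0.25
Dr = 0.18 / 0.25 * 100
Dr = 72.0 %


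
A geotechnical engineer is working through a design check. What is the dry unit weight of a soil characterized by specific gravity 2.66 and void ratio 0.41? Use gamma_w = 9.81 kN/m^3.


Using gamma_d = Gs * gamma_w / (1 + e)
gamma_d = 2.66 * 9.81 / (1 + 0.41)
gamma_d = 2.66 * 9.81 / 1.41
gamma_d = 18.507 kN/m^3


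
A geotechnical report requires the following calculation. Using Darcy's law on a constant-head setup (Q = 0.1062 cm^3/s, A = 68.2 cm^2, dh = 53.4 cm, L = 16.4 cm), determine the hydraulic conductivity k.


Compute hydraulic gradient:
i = dh / L = 53.4 / 16.4 = 3.2561
Then apply Darcy's law:
k = Q / (A * i)
k = 0.1062 / (68.2 * 3.2561)
k = 0.1062 / 222.066
k = 0.000478 cm/s


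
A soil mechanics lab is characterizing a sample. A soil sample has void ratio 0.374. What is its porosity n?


Using the relation n = e / (1 + e)
n = 0.374 / (1 + 0.374)
n = 0.374 / 1.374
n = 0.2722


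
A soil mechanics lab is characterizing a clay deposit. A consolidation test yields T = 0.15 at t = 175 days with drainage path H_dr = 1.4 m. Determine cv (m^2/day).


Using cv = T * H_dr^2 / t
H_dr^2 = 1.4^2 = 1.96
cv = 0.15 * 1.96 / 175
cv = 0.00168 m^2/day


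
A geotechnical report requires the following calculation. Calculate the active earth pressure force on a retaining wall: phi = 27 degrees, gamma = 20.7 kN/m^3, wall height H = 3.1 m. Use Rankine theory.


Compute active earth pressure coefficient:
Ka = tan^2(45 - phi/2) = tan^2(31.5) = 0.375525
Compute active force:
Pa = 0.5 * Ka * gamma * H^2
Pa = 0.5 * 0.375525 * 20.7 * 3.1^2
Pa = 37.35 kN/m


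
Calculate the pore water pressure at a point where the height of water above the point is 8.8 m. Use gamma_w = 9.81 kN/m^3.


Using u = gamma_w * h_w
u = 9.81 * 8.8
u = 86.33 kPa


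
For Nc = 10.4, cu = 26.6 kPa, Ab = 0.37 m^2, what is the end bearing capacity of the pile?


Using Qb = Nc * cu * Ab
Qb = 10.4 * 26.6 * 0.37
Qb = 102.36 kN


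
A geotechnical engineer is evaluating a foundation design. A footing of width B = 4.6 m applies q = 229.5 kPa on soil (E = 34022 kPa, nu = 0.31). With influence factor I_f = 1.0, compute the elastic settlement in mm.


Using Se = q * B * (1 - nu^2) * I_f / E
1 - nu^2 = 1 - 0.31^2 = 0.9039
Se = 229.5 * 4.6 * 0.9039 * 1.0 / 34022
Se = 0.028048 m
Convert to mm: Se = 0.028048 * 1000 = 28.048 mm


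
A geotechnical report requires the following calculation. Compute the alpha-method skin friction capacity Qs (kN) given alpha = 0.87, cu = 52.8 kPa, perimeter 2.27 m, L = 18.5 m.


Using Qs = alpha * cu * perimeter * L
Qs = 0.87 * 52.8 * 2.27 * 18.5
Qs = 1929.08 kN
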